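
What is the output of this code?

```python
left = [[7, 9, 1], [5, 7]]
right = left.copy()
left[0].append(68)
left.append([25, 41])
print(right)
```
[[7, 9, 1, 68], [5, 7]]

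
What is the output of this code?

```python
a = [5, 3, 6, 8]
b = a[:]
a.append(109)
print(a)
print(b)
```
[5, 3, 6, 8, 109]
[5, 3, 6, 8]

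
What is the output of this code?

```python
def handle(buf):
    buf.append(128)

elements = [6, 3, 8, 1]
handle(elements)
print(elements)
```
[6, 3, 8, 1, 128]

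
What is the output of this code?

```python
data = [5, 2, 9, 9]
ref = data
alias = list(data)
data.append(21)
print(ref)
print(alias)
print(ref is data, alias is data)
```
[5, 2, 9, 9, 21]
[5, 2, 9, 9]
True False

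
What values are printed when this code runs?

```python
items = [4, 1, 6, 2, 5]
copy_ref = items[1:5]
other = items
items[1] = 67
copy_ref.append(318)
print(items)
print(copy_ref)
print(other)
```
[4, 67, 6, 2, 5]
[1, 6, 2, 5, 318]
[4, 67, 6, 2, 5]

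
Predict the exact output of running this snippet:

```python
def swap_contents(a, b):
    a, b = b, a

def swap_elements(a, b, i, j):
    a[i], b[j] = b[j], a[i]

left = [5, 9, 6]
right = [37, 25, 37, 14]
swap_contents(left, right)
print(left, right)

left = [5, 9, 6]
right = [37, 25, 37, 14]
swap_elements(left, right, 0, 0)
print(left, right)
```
[5, 9, 6] [37, 25, 37, 14]
[37, 9, 6] [5, 25, 37, 14]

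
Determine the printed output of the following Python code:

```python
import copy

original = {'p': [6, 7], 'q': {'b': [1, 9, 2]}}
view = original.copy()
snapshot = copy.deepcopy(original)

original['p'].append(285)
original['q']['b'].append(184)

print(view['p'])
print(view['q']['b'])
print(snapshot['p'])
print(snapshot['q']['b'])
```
[6, 7, 285]
[1, 9, 2, 184]
[6, 7]
[1, 9, 2]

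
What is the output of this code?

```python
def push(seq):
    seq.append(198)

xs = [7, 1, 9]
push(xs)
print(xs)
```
[7, 1, 9, 198]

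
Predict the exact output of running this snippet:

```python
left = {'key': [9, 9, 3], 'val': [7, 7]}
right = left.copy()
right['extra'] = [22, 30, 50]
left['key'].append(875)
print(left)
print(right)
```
{'key': [9, 9, 3, 875], 'val': [7, 7]}
{'key': [9, 9, 3, 875], 'val': [7, 7], 'extra': [22, 30, 50]}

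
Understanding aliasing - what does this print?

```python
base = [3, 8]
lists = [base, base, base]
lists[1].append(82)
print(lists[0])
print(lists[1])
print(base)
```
[3, 8, 82]
[3, 8, 82]
[3, 8, 82]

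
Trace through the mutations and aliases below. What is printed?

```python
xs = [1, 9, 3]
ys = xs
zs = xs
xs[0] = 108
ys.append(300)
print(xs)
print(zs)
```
[108, 9, 3, 300]
[108, 9, 3, 300]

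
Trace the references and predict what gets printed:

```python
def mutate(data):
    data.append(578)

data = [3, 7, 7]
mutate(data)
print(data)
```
[3, 7, 7, 578]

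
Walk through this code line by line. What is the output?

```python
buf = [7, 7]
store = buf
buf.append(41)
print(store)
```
[7, 7, 41]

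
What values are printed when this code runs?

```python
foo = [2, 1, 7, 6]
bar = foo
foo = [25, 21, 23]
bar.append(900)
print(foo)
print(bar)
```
[25, 21, 23]
[2, 1, 7, 6, 900]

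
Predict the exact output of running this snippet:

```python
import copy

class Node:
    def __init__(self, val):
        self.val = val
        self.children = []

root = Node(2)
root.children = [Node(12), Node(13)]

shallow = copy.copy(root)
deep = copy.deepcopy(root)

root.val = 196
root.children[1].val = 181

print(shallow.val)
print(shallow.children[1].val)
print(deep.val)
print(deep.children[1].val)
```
2
181
2
13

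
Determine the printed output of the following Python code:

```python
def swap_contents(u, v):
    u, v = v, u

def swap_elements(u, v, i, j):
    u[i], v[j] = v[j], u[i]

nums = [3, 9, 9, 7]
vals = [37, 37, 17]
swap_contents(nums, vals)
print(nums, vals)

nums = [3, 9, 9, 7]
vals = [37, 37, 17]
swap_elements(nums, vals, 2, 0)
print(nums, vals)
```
[3, 9, 9, 7] [37, 37, 17]
[3, 9, 37, 7] [9, 37, 17]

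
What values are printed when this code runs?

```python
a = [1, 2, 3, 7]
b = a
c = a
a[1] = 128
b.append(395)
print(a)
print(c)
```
[1, 128, 3, 7, 395]
[1, 128, 3, 7, 395]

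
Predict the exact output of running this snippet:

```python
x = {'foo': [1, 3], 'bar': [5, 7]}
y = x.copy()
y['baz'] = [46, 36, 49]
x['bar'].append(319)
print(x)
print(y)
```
{'foo': [1, 3], 'bar': [5, 7, 319]}
{'foo': [1, 3], 'bar': [5, 7, 319], 'baz': [46, 36, 49]}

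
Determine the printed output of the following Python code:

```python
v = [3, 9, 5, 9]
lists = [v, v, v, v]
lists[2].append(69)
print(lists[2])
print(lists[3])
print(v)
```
[3, 9, 5, 9, 69]
[3, 9, 5, 9, 69]
[3, 9, 5, 9, 69]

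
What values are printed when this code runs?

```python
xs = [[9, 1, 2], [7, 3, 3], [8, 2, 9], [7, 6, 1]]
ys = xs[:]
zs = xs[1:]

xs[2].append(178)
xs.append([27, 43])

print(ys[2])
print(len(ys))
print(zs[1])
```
[8, 2, 9, 178]
4
[8, 2, 9, 178]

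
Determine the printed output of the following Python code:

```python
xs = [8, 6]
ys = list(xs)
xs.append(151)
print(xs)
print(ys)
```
[8, 6, 151]
[8, 6]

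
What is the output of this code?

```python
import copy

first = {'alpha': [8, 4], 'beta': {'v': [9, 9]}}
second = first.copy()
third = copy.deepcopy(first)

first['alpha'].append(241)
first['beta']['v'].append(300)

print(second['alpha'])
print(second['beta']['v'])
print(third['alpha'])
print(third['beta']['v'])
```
[8, 4, 241]
[9, 9, 300]
[8, 4]
[9, 9]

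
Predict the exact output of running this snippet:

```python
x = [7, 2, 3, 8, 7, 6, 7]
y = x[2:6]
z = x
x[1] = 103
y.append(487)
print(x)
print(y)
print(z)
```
[7, 103, 3, 8, 7, 6, 7]
[3, 8, 7, 6, 487]
[7, 103, 3, 8, 7, 6, 7]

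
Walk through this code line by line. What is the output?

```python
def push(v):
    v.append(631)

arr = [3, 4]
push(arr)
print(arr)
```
[3, 4, 631]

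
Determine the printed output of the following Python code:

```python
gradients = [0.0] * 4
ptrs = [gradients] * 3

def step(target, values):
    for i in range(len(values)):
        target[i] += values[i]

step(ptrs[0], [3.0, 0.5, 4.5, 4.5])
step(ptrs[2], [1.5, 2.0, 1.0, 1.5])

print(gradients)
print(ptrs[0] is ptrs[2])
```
[4.5, 2.5, 5.5, 6.0]
True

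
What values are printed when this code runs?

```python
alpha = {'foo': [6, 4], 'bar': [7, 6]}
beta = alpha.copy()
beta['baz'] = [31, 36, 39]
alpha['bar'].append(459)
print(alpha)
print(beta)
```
{'foo': [6, 4], 'bar': [7, 6, 459]}
{'foo': [6, 4], 'bar': [7, 6, 459], 'baz': [31, 36, 39]}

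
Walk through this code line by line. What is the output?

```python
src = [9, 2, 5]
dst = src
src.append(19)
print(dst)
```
[9, 2, 5, 19]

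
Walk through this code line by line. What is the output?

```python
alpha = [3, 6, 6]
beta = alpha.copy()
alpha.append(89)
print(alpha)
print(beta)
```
[3, 6, 6, 89]
[3, 6, 6]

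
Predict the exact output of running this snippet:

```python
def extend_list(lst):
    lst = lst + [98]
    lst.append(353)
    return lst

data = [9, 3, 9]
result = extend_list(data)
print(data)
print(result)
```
[9, 3, 9]
[9, 3, 9, 98, 353]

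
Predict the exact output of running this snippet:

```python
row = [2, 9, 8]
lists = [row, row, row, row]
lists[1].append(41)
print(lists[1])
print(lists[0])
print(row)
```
[2, 9, 8, 41]
[2, 9, 8, 41]
[2, 9, 8, 41]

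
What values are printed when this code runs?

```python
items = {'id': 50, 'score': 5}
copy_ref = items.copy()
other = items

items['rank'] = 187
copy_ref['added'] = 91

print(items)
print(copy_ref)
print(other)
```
{'id': 50, 'score': 5, 'rank': 187}
{'id': 50, 'score': 5, 'added': 91}
{'id': 50, 'score': 5, 'rank': 187}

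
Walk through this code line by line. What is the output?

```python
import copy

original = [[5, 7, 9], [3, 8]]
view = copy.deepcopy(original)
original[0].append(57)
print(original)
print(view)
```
[[5, 7, 9, 57], [3, 8]]
[[5, 7, 9], [3, 8]]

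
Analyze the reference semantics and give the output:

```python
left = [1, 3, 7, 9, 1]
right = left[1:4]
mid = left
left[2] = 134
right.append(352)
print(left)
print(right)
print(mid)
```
[1, 3, 134, 9, 1]
[3, 7, 9, 352]
[1, 3, 134, 9, 1]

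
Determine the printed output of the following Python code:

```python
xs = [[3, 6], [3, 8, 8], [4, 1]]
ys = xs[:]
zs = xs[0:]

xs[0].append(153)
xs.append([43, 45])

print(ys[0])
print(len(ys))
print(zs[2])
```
[3, 6, 153]
3
[4, 1]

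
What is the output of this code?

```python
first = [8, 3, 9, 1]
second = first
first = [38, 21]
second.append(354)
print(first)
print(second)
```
[38, 21]
[8, 3, 9, 1, 354]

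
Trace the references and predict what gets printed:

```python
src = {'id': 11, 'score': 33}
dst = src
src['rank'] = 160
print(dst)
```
{'id': 11, 'score': 33, 'rank': 160}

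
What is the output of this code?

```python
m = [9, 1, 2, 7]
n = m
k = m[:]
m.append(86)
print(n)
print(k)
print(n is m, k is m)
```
[9, 1, 2, 7, 86]
[9, 1, 2, 7]
True False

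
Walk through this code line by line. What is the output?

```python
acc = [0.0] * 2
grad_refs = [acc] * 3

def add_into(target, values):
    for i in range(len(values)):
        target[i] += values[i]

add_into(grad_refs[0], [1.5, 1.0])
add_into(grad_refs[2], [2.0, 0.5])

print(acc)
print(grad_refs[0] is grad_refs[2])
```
[3.5, 1.5]
True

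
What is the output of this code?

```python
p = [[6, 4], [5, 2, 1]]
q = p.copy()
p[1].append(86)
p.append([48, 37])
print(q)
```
[[6, 4], [5, 2, 1, 86]]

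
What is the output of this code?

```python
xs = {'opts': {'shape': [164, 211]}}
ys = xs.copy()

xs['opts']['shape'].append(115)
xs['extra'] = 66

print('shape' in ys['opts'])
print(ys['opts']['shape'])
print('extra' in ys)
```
True
[164, 211, 115]
False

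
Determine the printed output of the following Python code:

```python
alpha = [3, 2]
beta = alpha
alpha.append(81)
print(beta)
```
[3, 2, 81]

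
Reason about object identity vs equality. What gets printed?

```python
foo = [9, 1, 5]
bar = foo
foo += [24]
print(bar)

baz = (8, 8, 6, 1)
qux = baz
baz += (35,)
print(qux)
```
[9, 1, 5, 24]
(8, 8, 6, 1)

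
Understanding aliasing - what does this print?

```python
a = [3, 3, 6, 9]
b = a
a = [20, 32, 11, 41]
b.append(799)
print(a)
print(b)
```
[20, 32, 11, 41]
[3, 3, 6, 9, 799]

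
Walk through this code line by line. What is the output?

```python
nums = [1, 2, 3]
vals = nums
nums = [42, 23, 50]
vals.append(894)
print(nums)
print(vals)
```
[42, 23, 50]
[1, 2, 3, 894]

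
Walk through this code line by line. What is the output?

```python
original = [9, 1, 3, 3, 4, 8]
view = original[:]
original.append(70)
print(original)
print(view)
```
[9, 1, 3, 3, 4, 8, 70]
[9, 1, 3, 3, 4, 8]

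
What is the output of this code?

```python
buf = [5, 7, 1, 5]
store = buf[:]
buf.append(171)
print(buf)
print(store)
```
[5, 7, 1, 5, 171]
[5, 7, 1, 5]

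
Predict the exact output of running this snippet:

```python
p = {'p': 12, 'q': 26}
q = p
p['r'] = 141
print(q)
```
{'p': 12, 'q': 26, 'r': 141}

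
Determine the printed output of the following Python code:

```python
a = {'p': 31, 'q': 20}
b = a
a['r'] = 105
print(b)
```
{'p': 31, 'q': 20, 'r': 105}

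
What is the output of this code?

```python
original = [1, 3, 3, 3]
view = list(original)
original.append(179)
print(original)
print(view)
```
[1, 3, 3, 3, 179]
[1, 3, 3, 3]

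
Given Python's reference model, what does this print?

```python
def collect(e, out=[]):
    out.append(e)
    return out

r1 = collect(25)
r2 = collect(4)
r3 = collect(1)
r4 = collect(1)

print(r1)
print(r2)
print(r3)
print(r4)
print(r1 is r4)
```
[25, 4, 1, 1]
[25, 4, 1, 1]
[25, 4, 1, 1]
[25, 4, 1, 1]
True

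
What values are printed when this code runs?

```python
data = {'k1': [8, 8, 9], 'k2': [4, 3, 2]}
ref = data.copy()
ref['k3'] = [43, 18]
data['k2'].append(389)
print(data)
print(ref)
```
{'k1': [8, 8, 9], 'k2': [4, 3, 2, 389]}
{'k1': [8, 8, 9], 'k2': [4, 3, 2, 389], 'k3': [43, 18]}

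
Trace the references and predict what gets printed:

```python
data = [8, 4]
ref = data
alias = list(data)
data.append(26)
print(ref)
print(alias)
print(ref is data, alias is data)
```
[8, 4, 26]
[8, 4]
True False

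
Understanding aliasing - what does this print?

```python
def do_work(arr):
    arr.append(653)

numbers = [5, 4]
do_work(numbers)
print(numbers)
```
[5, 4, 653]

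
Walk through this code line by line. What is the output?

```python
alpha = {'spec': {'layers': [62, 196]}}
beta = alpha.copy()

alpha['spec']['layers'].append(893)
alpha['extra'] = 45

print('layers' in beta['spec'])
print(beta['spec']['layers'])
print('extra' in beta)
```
True
[62, 196, 893]
False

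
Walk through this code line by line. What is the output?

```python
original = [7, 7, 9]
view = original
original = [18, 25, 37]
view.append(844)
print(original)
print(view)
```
[18, 25, 37]
[7, 7, 9, 844]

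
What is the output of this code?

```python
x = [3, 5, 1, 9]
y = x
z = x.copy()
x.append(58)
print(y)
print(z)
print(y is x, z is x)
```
[3, 5, 1, 9, 58]
[3, 5, 1, 9]
True False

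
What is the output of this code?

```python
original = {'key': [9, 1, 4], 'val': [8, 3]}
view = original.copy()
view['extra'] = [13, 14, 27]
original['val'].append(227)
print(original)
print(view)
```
{'key': [9, 1, 4], 'val': [8, 3, 227]}
{'key': [9, 1, 4], 'val': [8, 3, 227], 'extra': [13, 14, 27]}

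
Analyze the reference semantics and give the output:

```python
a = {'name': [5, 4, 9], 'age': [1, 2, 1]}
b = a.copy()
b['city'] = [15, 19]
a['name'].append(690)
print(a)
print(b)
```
{'name': [5, 4, 9, 690], 'age': [1, 2, 1]}
{'name': [5, 4, 9, 690], 'age': [1, 2, 1], 'city': [15, 19]}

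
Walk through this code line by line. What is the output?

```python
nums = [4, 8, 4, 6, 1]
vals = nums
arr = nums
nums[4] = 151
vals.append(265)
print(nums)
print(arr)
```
[4, 8, 4, 6, 151, 265]
[4, 8, 4, 6, 151, 265]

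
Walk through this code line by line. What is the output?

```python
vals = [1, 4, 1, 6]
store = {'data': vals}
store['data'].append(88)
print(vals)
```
[1, 4, 1, 6, 88]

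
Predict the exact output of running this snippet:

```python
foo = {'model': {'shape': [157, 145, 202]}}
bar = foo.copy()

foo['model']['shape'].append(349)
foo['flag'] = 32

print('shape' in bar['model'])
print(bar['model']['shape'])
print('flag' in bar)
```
True
[157, 145, 202, 349]
False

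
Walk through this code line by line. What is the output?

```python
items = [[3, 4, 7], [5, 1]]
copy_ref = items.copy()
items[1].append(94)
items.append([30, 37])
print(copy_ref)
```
[[3, 4, 7], [5, 1, 94]]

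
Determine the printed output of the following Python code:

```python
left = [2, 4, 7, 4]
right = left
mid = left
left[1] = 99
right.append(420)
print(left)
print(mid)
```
[2, 99, 7, 4, 420]
[2, 99, 7, 4, 420]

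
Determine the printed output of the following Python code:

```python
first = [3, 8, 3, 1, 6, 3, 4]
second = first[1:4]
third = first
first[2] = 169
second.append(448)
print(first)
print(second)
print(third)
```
[3, 8, 169, 1, 6, 3, 4]
[8, 3, 1, 448]
[3, 8, 169, 1, 6, 3, 4]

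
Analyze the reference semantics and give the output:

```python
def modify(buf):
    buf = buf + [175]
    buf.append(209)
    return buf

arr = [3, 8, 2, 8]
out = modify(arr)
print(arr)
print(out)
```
[3, 8, 2, 8]
[3, 8, 2, 8, 175, 209]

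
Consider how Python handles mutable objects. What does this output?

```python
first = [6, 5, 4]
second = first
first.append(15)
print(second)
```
[6, 5, 4, 15]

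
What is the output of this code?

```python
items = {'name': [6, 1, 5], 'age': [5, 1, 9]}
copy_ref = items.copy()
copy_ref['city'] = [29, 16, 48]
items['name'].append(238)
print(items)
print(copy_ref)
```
{'name': [6, 1, 5, 238], 'age': [5, 1, 9]}
{'name': [6, 1, 5, 238], 'age': [5, 1, 9], 'city': [29, 16, 48]}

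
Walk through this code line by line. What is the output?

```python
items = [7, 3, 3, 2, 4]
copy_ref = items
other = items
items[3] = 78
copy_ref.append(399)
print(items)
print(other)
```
[7, 3, 3, 78, 4, 399]
[7, 3, 3, 78, 4, 399]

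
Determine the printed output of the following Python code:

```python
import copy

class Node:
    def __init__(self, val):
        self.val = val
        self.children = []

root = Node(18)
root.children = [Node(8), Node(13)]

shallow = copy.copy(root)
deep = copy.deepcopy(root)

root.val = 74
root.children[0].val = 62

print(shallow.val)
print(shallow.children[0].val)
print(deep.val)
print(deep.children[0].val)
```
18
62
18
8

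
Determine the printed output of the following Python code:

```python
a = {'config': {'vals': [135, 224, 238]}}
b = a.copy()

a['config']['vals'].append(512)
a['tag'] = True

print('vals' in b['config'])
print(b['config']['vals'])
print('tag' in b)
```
True
[135, 224, 238, 512]
False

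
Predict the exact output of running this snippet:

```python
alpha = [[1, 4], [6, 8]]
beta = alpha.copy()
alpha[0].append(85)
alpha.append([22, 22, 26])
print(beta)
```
[[1, 4, 85], [6, 8]]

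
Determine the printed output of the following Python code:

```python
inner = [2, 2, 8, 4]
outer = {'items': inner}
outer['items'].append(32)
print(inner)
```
[2, 2, 8, 4, 32]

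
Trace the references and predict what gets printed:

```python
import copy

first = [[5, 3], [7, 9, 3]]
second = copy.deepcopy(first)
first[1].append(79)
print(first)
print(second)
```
[[5, 3], [7, 9, 3, 79]]
[[5, 3], [7, 9, 3]]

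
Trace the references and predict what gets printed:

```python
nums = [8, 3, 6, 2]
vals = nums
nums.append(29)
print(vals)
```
[8, 3, 6, 2, 29]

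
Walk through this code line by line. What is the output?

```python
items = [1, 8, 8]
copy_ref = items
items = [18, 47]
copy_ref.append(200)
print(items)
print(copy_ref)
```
[18, 47]
[1, 8, 8, 200]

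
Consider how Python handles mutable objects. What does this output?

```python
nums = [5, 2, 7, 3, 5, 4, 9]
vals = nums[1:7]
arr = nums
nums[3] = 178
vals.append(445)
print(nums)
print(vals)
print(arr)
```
[5, 2, 7, 178, 5, 4, 9]
[2, 7, 3, 5, 4, 9, 445]
[5, 2, 7, 178, 5, 4, 9]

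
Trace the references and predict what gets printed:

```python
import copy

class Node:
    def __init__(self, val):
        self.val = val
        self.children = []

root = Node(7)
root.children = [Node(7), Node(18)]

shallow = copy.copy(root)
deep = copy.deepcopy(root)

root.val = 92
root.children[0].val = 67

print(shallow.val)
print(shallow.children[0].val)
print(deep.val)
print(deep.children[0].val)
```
7
67
7
7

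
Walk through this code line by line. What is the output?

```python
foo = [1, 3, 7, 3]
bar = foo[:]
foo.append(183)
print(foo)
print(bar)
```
[1, 3, 7, 3, 183]
[1, 3, 7, 3]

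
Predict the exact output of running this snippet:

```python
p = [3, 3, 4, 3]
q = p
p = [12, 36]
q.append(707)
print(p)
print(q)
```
[12, 36]
[3, 3, 4, 3, 707]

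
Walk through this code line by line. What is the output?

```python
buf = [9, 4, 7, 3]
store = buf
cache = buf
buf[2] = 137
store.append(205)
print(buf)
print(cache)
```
[9, 4, 137, 3, 205]
[9, 4, 137, 3, 205]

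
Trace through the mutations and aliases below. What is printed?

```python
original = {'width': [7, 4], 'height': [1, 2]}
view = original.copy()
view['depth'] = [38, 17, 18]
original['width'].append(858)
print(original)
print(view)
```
{'width': [7, 4, 858], 'height': [1, 2]}
{'width': [7, 4, 858], 'height': [1, 2], 'depth': [38, 17, 18]}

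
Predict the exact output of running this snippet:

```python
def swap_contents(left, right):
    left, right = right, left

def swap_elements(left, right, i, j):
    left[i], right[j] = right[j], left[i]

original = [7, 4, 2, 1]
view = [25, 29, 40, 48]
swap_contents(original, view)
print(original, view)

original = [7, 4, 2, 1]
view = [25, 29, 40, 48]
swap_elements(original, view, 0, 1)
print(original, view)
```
[7, 4, 2, 1] [25, 29, 40, 48]
[29, 4, 2, 1] [25, 7, 40, 48]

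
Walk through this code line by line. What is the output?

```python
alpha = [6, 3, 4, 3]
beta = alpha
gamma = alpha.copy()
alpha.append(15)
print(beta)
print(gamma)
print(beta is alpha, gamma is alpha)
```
[6, 3, 4, 3, 15]
[6, 3, 4, 3]
True False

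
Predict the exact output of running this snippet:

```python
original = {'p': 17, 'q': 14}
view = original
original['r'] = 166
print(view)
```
{'p': 17, 'q': 14, 'r': 166}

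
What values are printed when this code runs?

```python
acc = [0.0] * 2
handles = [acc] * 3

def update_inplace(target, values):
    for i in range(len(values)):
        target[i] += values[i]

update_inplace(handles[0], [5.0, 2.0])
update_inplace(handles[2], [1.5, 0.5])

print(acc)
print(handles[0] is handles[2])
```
[6.5, 2.5]
True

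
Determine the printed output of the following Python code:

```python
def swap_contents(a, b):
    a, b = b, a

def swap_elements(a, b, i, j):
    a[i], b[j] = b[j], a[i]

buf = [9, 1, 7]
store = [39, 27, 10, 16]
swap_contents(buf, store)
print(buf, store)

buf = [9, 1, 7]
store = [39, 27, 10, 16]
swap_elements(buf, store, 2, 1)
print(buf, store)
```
[9, 1, 7] [39, 27, 10, 16]
[9, 1, 27] [39, 7, 10, 16]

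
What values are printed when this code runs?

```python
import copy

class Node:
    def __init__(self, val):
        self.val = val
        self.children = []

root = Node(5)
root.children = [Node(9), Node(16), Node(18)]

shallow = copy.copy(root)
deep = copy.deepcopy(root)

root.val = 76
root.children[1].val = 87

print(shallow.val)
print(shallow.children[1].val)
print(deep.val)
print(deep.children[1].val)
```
5
87
5
16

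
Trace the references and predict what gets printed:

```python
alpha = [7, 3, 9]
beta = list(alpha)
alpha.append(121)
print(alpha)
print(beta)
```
[7, 3, 9, 121]
[7, 3, 9]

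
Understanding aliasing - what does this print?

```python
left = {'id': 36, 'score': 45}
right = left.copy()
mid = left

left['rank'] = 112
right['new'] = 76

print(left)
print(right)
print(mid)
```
{'id': 36, 'score': 45, 'rank': 112}
{'id': 36, 'score': 45, 'new': 76}
{'id': 36, 'score': 45, 'rank': 112}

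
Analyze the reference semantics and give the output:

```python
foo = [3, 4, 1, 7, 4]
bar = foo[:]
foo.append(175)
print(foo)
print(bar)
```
[3, 4, 1, 7, 4, 175]
[3, 4, 1, 7, 4]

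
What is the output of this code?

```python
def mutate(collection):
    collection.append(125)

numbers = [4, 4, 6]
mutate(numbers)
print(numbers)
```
[4, 4, 6, 125]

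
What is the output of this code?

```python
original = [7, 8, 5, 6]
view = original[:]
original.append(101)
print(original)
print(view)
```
[7, 8, 5, 6, 101]
[7, 8, 5, 6]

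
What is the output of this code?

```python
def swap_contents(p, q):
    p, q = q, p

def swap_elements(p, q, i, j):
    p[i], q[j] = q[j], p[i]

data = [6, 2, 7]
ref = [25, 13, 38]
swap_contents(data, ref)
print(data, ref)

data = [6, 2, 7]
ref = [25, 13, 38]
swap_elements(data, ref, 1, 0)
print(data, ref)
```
[6, 2, 7] [25, 13, 38]
[6, 25, 7] [2, 13, 38]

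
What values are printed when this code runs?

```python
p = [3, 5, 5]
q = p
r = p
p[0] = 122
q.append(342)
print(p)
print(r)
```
[122, 5, 5, 342]
[122, 5, 5, 342]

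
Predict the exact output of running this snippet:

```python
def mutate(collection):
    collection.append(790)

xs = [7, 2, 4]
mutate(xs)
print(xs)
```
[7, 2, 4, 790]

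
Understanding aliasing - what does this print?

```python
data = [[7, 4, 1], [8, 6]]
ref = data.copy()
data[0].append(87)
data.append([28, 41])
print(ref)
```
[[7, 4, 1, 87], [8, 6]]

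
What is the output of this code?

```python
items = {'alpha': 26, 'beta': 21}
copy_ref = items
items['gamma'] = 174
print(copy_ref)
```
{'alpha': 26, 'beta': 21, 'gamma': 174}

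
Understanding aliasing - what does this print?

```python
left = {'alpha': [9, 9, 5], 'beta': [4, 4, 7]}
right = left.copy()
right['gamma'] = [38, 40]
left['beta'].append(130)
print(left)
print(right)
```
{'alpha': [9, 9, 5], 'beta': [4, 4, 7, 130]}
{'alpha': [9, 9, 5], 'beta': [4, 4, 7, 130], 'gamma': [38, 40]}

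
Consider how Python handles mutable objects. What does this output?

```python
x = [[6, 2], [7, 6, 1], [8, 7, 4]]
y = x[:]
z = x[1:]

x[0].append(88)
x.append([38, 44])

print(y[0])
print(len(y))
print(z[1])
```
[6, 2, 88]
3
[8, 7, 4]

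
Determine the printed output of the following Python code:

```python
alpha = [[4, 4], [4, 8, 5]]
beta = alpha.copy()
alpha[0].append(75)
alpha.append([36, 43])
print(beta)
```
[[4, 4, 75], [4, 8, 5]]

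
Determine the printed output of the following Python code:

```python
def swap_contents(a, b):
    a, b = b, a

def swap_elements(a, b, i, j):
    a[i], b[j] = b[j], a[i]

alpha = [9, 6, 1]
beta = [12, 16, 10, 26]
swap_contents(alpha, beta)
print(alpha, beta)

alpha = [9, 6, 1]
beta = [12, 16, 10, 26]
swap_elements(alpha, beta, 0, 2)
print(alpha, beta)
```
[9, 6, 1] [12, 16, 10, 26]
[10, 6, 1] [12, 16, 9, 26]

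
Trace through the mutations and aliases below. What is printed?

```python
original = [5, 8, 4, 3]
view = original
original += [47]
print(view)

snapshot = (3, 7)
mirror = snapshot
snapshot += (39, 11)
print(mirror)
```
[5, 8, 4, 3, 47]
(3, 7)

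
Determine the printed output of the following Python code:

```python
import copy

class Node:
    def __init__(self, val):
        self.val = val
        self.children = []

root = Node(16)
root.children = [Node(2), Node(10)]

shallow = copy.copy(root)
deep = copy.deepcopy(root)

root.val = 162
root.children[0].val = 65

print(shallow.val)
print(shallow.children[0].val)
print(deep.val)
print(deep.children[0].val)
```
16
65
16
2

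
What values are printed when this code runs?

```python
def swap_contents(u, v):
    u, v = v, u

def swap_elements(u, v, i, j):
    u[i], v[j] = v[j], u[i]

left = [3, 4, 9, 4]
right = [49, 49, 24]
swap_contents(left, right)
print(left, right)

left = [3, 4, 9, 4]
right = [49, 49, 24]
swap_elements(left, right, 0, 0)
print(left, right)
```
[3, 4, 9, 4] [49, 49, 24]
[49, 4, 9, 4] [3, 49, 24]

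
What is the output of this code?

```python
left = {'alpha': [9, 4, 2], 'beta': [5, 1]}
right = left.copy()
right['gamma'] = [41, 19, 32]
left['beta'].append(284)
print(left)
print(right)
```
{'alpha': [9, 4, 2], 'beta': [5, 1, 284]}
{'alpha': [9, 4, 2], 'beta': [5, 1, 284], 'gamma': [41, 19, 32]}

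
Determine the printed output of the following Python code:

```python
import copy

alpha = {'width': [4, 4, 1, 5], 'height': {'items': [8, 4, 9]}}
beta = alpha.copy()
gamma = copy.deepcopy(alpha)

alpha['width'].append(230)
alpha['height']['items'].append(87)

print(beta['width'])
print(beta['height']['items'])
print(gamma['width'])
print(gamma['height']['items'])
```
[4, 4, 1, 5, 230]
[8, 4, 9, 87]
[4, 4, 1, 5]
[8, 4, 9]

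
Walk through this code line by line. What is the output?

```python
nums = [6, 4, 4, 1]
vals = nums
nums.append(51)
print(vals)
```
[6, 4, 4, 1, 51]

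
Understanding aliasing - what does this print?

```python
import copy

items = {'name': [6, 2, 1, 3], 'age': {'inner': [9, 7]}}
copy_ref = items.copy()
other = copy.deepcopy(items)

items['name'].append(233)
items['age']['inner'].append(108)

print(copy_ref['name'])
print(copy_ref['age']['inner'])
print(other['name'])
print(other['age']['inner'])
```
[6, 2, 1, 3, 233]
[9, 7, 108]
[6, 2, 1, 3]
[9, 7]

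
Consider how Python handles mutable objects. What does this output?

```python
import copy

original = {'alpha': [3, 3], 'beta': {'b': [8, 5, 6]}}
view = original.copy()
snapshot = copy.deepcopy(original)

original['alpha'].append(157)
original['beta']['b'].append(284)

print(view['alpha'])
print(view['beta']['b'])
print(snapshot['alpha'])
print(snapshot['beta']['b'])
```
[3, 3, 157]
[8, 5, 6, 284]
[3, 3]
[8, 5, 6]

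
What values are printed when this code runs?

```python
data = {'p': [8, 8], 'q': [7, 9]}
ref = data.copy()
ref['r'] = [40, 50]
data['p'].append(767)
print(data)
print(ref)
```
{'p': [8, 8, 767], 'q': [7, 9]}
{'p': [8, 8, 767], 'q': [7, 9], 'r': [40, 50]}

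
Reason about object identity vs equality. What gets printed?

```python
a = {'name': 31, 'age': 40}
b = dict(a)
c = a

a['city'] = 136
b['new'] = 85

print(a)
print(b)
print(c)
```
{'name': 31, 'age': 40, 'city': 136}
{'name': 31, 'age': 40, 'new': 85}
{'name': 31, 'age': 40, 'city': 136}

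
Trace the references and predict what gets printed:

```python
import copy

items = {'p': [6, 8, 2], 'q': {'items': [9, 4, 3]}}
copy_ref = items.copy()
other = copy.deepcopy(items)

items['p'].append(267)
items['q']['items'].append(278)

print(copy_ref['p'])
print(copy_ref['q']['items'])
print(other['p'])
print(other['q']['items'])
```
[6, 8, 2, 267]
[9, 4, 3, 278]
[6, 8, 2]
[9, 4, 3]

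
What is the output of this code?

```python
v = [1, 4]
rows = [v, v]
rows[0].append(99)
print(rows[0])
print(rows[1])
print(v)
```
[1, 4, 99]
[1, 4, 99]
[1, 4, 99]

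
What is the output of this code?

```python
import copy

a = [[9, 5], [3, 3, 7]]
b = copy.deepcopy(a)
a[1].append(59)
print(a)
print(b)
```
[[9, 5], [3, 3, 7, 59]]
[[9, 5], [3, 3, 7]]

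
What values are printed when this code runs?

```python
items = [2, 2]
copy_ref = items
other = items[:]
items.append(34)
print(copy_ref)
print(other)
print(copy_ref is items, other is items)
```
[2, 2, 34]
[2, 2]
True False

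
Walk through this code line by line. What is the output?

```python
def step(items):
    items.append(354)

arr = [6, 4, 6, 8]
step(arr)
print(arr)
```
[6, 4, 6, 8, 354]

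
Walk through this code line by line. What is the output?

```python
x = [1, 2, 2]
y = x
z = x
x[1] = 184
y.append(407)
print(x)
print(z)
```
[1, 184, 2, 407]
[1, 184, 2, 407]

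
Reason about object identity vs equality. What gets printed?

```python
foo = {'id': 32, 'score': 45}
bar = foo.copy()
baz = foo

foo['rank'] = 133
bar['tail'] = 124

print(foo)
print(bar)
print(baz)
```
{'id': 32, 'score': 45, 'rank': 133}
{'id': 32, 'score': 45, 'tail': 124}
{'id': 32, 'score': 45, 'rank': 133}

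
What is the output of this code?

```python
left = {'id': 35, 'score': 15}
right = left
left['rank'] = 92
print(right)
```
{'id': 35, 'score': 15, 'rank': 92}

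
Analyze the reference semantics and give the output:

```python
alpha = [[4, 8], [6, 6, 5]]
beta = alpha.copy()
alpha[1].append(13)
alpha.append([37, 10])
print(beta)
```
[[4, 8], [6, 6, 5, 13]]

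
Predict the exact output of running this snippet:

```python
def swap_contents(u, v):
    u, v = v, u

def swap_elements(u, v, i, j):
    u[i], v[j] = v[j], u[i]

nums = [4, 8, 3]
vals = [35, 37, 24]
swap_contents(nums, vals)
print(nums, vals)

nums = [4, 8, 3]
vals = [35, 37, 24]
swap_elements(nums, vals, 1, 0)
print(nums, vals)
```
[4, 8, 3] [35, 37, 24]
[4, 35, 3] [8, 37, 24]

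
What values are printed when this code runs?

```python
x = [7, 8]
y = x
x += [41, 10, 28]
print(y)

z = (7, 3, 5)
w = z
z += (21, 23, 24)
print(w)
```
[7, 8, 41, 10, 28]
(7, 3, 5)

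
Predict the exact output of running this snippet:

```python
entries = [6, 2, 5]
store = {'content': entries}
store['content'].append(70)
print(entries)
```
[6, 2, 5, 70]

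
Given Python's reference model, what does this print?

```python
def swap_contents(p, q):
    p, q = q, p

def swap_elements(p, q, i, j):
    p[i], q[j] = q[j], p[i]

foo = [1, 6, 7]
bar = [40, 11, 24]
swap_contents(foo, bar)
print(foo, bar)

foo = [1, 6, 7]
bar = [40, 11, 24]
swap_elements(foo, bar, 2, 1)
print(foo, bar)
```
[1, 6, 7] [40, 11, 24]
[1, 6, 11] [40, 7, 24]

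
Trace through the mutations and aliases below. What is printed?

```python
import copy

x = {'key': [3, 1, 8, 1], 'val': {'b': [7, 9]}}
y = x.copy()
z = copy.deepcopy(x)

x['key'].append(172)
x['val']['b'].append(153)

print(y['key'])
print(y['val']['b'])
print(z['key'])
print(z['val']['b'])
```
[3, 1, 8, 1, 172]
[7, 9, 153]
[3, 1, 8, 1]
[7, 9]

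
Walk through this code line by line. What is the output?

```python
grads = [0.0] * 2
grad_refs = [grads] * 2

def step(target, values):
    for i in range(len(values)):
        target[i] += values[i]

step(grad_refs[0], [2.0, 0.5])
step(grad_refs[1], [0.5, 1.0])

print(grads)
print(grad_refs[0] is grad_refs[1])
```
[2.5, 1.5]
True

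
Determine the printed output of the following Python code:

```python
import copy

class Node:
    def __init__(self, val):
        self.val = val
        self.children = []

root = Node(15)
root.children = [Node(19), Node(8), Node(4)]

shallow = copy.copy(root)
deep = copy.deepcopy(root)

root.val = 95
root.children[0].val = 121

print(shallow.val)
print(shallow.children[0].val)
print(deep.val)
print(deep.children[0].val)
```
15
121
15
19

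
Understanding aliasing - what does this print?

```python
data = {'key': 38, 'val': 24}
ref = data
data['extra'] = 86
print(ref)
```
{'key': 38, 'val': 24, 'extra': 86}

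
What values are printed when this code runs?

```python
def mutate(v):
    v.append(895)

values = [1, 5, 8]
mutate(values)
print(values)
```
[1, 5, 8, 895]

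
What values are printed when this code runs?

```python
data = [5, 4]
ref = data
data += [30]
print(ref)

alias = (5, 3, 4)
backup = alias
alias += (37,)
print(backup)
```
[5, 4, 30]
(5, 3, 4)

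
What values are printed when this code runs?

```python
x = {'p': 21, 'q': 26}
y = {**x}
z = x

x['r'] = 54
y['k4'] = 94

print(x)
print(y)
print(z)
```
{'p': 21, 'q': 26, 'r': 54}
{'p': 21, 'q': 26, 'k4': 94}
{'p': 21, 'q': 26, 'r': 54}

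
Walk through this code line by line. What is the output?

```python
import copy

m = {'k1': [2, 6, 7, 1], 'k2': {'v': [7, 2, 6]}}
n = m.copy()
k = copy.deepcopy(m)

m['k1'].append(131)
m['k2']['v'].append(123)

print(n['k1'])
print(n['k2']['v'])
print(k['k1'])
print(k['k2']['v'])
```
[2, 6, 7, 1, 131]
[7, 2, 6, 123]
[2, 6, 7, 1]
[7, 2, 6]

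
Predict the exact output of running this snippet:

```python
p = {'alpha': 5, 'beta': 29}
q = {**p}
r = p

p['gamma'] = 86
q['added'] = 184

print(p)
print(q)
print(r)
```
{'alpha': 5, 'beta': 29, 'gamma': 86}
{'alpha': 5, 'beta': 29, 'added': 184}
{'alpha': 5, 'beta': 29, 'gamma': 86}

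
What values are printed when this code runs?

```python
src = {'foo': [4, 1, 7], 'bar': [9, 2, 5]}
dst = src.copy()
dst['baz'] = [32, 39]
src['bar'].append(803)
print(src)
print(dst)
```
{'foo': [4, 1, 7], 'bar': [9, 2, 5, 803]}
{'foo': [4, 1, 7], 'bar': [9, 2, 5, 803], 'baz': [32, 39]}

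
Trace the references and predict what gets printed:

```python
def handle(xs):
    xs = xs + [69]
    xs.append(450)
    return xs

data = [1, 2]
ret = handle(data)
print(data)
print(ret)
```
[1, 2]
[1, 2, 69, 450]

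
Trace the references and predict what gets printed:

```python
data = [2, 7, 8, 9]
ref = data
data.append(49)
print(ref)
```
[2, 7, 8, 9, 49]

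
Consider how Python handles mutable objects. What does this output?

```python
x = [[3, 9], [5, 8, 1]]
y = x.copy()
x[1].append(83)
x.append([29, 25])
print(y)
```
[[3, 9], [5, 8, 1, 83]]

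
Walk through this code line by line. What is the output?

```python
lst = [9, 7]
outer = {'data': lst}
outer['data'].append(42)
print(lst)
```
[9, 7, 42]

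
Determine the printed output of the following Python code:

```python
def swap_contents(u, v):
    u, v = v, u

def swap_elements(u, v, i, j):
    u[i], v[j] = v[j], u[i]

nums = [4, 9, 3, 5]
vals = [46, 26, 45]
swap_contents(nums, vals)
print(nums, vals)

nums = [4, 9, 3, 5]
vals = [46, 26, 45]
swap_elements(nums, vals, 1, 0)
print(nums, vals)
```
[4, 9, 3, 5] [46, 26, 45]
[4, 46, 3, 5] [9, 26, 45]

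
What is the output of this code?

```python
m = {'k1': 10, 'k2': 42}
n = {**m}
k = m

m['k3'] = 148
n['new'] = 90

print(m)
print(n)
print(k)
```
{'k1': 10, 'k2': 42, 'k3': 148}
{'k1': 10, 'k2': 42, 'new': 90}
{'k1': 10, 'k2': 42, 'k3': 148}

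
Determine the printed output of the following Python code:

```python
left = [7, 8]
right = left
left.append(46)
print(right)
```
[7, 8, 46]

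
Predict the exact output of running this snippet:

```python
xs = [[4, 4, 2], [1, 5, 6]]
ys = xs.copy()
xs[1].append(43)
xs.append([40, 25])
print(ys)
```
[[4, 4, 2], [1, 5, 6, 43]]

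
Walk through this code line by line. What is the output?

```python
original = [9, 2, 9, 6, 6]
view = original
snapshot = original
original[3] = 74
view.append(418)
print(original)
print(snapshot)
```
[9, 2, 9, 74, 6, 418]
[9, 2, 9, 74, 6, 418]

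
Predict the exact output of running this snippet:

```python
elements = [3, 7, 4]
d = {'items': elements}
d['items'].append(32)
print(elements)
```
[3, 7, 4, 32]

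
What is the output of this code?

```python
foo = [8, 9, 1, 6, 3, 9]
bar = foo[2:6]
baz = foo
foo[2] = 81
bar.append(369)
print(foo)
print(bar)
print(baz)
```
[8, 9, 81, 6, 3, 9]
[1, 6, 3, 9, 369]
[8, 9, 81, 6, 3, 9]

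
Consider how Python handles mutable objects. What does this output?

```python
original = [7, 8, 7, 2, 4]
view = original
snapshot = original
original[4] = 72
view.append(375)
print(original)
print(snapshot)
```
[7, 8, 7, 2, 72, 375]
[7, 8, 7, 2, 72, 375]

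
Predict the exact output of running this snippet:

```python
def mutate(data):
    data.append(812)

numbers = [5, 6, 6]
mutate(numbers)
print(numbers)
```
[5, 6, 6, 812]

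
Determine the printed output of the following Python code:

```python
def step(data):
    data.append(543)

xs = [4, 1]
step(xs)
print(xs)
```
[4, 1, 543]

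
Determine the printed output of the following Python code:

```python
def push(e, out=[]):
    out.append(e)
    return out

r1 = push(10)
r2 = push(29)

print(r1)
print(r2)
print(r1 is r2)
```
[10, 29]
[10, 29]
True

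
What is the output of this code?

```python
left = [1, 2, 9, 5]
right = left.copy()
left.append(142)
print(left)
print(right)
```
[1, 2, 9, 5, 142]
[1, 2, 9, 5]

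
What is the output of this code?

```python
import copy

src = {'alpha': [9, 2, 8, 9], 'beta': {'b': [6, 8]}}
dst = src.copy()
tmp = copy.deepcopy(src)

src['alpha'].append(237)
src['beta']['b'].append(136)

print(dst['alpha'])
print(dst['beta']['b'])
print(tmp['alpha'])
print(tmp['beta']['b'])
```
[9, 2, 8, 9, 237]
[6, 8, 136]
[9, 2, 8, 9]
[6, 8]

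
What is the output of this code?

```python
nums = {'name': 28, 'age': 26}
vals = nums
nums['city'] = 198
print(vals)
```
{'name': 28, 'age': 26, 'city': 198}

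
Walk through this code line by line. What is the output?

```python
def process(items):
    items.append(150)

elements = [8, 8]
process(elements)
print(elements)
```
[8, 8, 150]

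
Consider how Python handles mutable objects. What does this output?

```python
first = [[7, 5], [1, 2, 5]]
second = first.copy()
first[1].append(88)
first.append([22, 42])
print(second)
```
[[7, 5], [1, 2, 5, 88]]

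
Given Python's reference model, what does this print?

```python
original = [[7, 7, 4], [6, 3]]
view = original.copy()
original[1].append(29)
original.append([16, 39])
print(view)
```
[[7, 7, 4], [6, 3, 29]]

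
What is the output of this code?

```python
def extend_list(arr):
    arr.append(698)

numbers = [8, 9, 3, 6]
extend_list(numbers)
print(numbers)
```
[8, 9, 3, 6, 698]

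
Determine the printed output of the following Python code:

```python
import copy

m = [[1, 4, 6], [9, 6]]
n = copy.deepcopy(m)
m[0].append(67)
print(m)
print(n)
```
[[1, 4, 6, 67], [9, 6]]
[[1, 4, 6], [9, 6]]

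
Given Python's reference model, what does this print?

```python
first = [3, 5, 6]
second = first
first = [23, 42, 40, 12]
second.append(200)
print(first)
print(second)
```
[23, 42, 40, 12]
[3, 5, 6, 200]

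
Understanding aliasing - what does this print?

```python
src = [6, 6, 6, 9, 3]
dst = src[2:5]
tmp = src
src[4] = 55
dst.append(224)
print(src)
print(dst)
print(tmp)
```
[6, 6, 6, 9, 55]
[6, 9, 3, 224]
[6, 6, 6, 9, 55]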